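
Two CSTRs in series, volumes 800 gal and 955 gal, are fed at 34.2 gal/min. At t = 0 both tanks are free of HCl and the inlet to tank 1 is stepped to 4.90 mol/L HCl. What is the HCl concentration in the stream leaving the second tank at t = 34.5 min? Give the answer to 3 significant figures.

Each tank obeys Vᵢ dCᵢ/dt = Q(Cᵢ₋₁ − Cᵢ), so τᵢ = Vᵢ/Q.
τ₁ = 800/34.2 = 23.392 min; τ₂ = 955/34.2 = 27.924 min.
Tank 1: C₁ = C_in(1 − e^(−t/τ₁)). Tank 2 (τ₁ ≠ τ₂): C₂ = C_in[1 − (τ₁ e^(−t/τ₁) − τ₂ e^(−t/τ₂))/(τ₁ − τ₂)].
At t = 34.5: e^(−t/τ₁) = 0.22881, e^(−t/τ₂) = 0.29069.
C₂ = 4.90·[1 − (23.392·0.22881 − 27.924·0.29069)/(-4.5322)] = 4.90·0.38991 = 1.9106 mol/L.

1.91 mol/L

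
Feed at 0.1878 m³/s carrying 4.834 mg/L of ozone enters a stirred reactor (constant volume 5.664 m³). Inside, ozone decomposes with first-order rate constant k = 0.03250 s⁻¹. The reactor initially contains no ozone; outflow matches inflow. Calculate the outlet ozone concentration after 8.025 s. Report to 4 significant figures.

Accumulation = in − out − consumed: V dC/dt = Q C_in − Q C − k V C.
This is linear with rate a = Q/V + k = 0.0656568 s⁻¹.
C_ss = Q C_in/(Q + kV) = 2.44118 mg/L; C(t) = C_ss + (C₀ − C_ss) e^(−a t).
C(8.025) = 2.44118 + (-2.44118)·e^(−0.0656568·8.025) = 2.44118 + (-2.44118)·0.590435 = 0.999821 mg/L.

0.9998 mg/L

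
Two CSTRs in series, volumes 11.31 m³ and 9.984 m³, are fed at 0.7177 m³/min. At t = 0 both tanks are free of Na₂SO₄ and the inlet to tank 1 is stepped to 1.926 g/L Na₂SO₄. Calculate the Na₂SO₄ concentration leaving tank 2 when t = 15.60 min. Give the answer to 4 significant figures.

Time constants: τᵢ = Vᵢ/Q for each well-mixed tank.
τ₁ = 11.31/0.7177 = 15.7587 min; τ₂ = 9.984/0.7177 = 13.9111 min.
Tank 1: C₁ = C_in(1 − e^(−t/τ₁)). Tank 2 (τ₁ ≠ τ₂): C₂ = C_in[1 − (τ₁ e^(−t/τ₁) − τ₂ e^(−t/τ₂))/(τ₁ − τ₂)].
At t = 15.60: e^(−t/τ₁) = 0.371602, e^(−t/τ₂) = 0.325821.
C₂ = 1.926·[1 − (15.7587·0.371602 − 13.9111·0.325821)/(1.84757)] = 1.926·0.283693 = 0.546394 g/L.

0.5464 g/L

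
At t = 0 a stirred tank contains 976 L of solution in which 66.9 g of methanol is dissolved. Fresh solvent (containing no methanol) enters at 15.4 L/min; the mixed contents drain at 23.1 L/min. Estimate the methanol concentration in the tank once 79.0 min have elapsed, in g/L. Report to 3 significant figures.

Total volume: dV/dt = Q_in − Q_out = -7.7000 L/min, so V(t) = 976 − 7.7000 t and V(79.0) = 367.70 L.
Solute balance: dm/dt = 0 − Q_out C = −Q_out m/V(t).
Separate: dm/m = −Q_out dt/V(t) ⇒ ln(m/m₀) = −(Q_out/(Q_in−Q_out)) ln(V/V₀).
m = m₀ (V₀/V)^(Q_out/(Q_in−Q_out)) = 66.9 × (976/367.70)^(-3.0000) = 3.5773 g.
C = m/V = 3.5773/367.70 = 0.0097289 g/L.

0.00973 g/L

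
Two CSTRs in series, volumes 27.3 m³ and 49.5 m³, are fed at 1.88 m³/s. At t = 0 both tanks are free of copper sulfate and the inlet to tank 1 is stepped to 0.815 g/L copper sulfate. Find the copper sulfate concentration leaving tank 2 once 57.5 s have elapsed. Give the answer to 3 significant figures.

0.629 g/L

Species balance on tank i: dCᵢ/dt = (Cᵢ₋₁ − Cᵢ)/τᵢ with τᵢ = Vᵢ/Q.
τ₁ = 27.3/1.88 = 14.521 s; τ₂ = 49.5/1.88 = 26.330 s.
Tank 1: C₁ = C_in(1 − e^(−t/τ₁)). Tank 2 (τ₁ ≠ τ₂): C₂ = C_in[1 − (τ₁ e^(−t/τ₁) − τ₂ e^(−t/τ₂))/(τ₁ − τ₂)].
At t = 57.5: e^(−t/τ₁) = 0.019069, e^(−t/τ₂) = 0.11261.
C₂ = 0.815·[1 − (14.521·0.019069 − 26.330·0.11261)/(-11.809)] = 0.815·0.77236 = 0.62948 g/L.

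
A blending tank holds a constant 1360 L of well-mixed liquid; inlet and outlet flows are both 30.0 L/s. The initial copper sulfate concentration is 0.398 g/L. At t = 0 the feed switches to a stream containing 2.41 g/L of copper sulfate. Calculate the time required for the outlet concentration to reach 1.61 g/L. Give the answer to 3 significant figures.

41.8 s

Species balance on the tank: V dC/dt = Q(C_in − C), so τ = V/Q = 45.333 s.
C(t) = C_in + (C₀ − C_in) e^(−t/τ). Set C = 1.61 and solve for t:
e^(−t/τ) = (C − C_in)/(C₀ − C_in) = (1.61 − 2.41)/(0.398 − 2.41) = 0.39761
t = −τ ln(…) = 45.333 × 0.92227 = 41.810 s.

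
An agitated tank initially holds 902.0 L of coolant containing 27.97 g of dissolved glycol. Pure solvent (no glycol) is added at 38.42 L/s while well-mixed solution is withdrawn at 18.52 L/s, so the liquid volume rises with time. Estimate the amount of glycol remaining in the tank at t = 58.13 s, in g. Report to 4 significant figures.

Let m(t) be the amount of glycol. Volume: V(t) = V₀ + (Q_in − Q_out) t = 902.0 + 19.9000 t; V(58.13) = 2058.79 L.
Solute balance: dm/dt = 0 − Q_out C = −Q_out m/V(t).
dm/m = −Q_out dt/(V₀ + 19.9000 t); integrating gives ln(m/m₀) = −(Q_out/(Q_in−Q_out)) ln(V/V₀).
m = m₀ (V₀/V)^(Q_out/(Q_in−Q_out)) = 27.97 × (902.0/2058.79)^(0.930653) = 12.9760 g.

12.98 g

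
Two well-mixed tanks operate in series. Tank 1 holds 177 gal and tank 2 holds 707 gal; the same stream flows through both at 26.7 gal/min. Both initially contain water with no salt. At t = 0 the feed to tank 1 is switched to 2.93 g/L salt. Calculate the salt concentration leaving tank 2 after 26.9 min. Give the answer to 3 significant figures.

Time constants: τᵢ = Vᵢ/Q for each well-mixed tank.
τ₁ = 177/26.7 = 6.6292 min; τ₂ = 707/26.7 = 26.479 min.
Tank 1: C₁ = C_in(1 − e^(−t/τ₁)). Tank 2 (τ₁ ≠ τ₂): C₂ = C_in[1 − (τ₁ e^(−t/τ₁) − τ₂ e^(−t/τ₂))/(τ₁ − τ₂)].
At t = 26.9: e^(−t/τ₁) = 0.017287, e^(−t/τ₂) = 0.36208.
C₂ = 2.93·[1 − (6.6292·0.017287 − 26.479·0.36208)/(-19.850)] = 2.93·0.52277 = 1.5317 g/L.

1.53 g/L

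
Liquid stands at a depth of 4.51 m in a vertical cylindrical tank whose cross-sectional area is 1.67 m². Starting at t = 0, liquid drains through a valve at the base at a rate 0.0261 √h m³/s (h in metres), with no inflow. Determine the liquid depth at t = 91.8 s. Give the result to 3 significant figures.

1.98 m

With no inflow, A dh/dt = −0.0261 √h.
This is separable: 2 d(√h)/dt = −0.0261/A, so √h = √h₀ − (0.0261/(2A)) t.
√h = √4.51 − 0.0261·91.8/(2·1.67) = 2.1237 − 0.71736 = 1.4063.
h = 1.4063² = 1.9777 m.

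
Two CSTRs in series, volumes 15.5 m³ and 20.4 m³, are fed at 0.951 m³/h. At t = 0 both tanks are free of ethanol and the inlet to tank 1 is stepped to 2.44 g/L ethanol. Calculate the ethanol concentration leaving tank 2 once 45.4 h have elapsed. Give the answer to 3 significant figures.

Each tank obeys Vᵢ dCᵢ/dt = Q(Cᵢ₋₁ − Cᵢ), so τᵢ = Vᵢ/Q.
τ₁ = 15.5/0.951 = 16.299 h; τ₂ = 20.4/0.951 = 21.451 h.
Tank 1: C₁ = C_in(1 − e^(−t/τ₁)). Tank 2 (τ₁ ≠ τ₂): C₂ = C_in[1 − (τ₁ e^(−t/τ₁) − τ₂ e^(−t/τ₂))/(τ₁ − τ₂)].
At t = 45.4: e^(−t/τ₁) = 0.061698, e^(−t/τ₂) = 0.12046.
C₂ = 2.44·[1 − (16.299·0.061698 − 21.451·0.12046)/(-5.1525)] = 2.44·0.69366 = 1.6925 g/L.

1.69 g/L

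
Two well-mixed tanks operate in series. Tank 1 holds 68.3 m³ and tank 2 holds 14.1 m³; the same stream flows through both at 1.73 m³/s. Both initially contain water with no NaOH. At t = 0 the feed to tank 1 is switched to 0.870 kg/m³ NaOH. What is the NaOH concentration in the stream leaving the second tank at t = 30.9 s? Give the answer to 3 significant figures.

Species balance on tank i: dCᵢ/dt = (Cᵢ₋₁ − Cᵢ)/τᵢ with τᵢ = Vᵢ/Q.
τ₁ = 68.3/1.73 = 39.480 s; τ₂ = 14.1/1.73 = 8.1503 s.
Tank 1: C₁ = C_in(1 − e^(−t/τ₁)). Tank 2 (τ₁ ≠ τ₂): C₂ = C_in[1 − (τ₁ e^(−t/τ₁) − τ₂ e^(−t/τ₂))/(τ₁ − τ₂)].
At t = 30.9: e^(−t/τ₁) = 0.45718, e^(−t/τ₂) = 0.022567.
C₂ = 0.870·[1 − (39.480·0.45718 − 8.1503·0.022567)/(31.329)] = 0.870·0.42976 = 0.37389 kg/m³.

0.374 kg/m³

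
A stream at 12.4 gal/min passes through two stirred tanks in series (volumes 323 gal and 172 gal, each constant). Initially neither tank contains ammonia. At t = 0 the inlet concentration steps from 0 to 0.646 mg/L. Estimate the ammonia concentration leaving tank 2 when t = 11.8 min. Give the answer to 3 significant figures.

0.0818 mg/L

Each tank obeys Vᵢ dCᵢ/dt = Q(Cᵢ₋₁ − Cᵢ), so τᵢ = Vᵢ/Q.
τ₁ = 323/12.4 = 26.048 min; τ₂ = 172/12.4 = 13.871 min.
Solving the cascade with C₁(0)=C₂(0)=0 gives C₂(t) = C_in[1 − (τ₁ e^(−t/τ₁) − τ₂ e^(−t/τ₂))/(τ₁ − τ₂)].
At t = 11.8: e^(−t/τ₁) = 0.63572, e^(−t/τ₂) = 0.42712.
C₂ = 0.646·[1 − (26.048·0.63572 − 13.871·0.42712)/(12.177)] = 0.646·0.12667 = 0.081831 mg/L.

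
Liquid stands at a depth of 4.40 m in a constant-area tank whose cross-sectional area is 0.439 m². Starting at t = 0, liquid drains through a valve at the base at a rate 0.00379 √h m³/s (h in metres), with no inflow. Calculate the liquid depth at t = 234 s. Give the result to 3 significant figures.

1.18 m

A dh/dt = −Q_out = −0.00379 √h.
This is separable: 2 d(√h)/dt = −0.00379/A, so √h = √h₀ − (0.00379/(2A)) t.
√h = √4.40 − 0.00379·234/(2·0.439) = 2.0976 − 1.0101 = 1.0875.
h = 1.0875² = 1.1827 m.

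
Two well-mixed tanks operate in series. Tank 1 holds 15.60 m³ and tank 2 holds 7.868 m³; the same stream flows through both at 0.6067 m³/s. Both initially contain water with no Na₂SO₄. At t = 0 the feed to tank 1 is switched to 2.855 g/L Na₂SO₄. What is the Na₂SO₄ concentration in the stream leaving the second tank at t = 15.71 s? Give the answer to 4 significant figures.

Species balance on tank i: dCᵢ/dt = (Cᵢ₋₁ − Cᵢ)/τᵢ with τᵢ = Vᵢ/Q.
τ₁ = 15.60/0.6067 = 25.7129 s; τ₂ = 7.868/0.6067 = 12.9685 s.
Solving the cascade with C₁(0)=C₂(0)=0 gives C₂(t) = C_in[1 − (τ₁ e^(−t/τ₁) − τ₂ e^(−t/τ₂))/(τ₁ − τ₂)].
At t = 15.71: e^(−t/τ₁) = 0.542820, e^(−t/τ₂) = 0.297782.
C₂ = 2.855·[1 − (25.7129·0.542820 − 12.9685·0.297782)/(12.7444)] = 2.855·0.207832 = 0.593361 g/L.

0.5934 g/L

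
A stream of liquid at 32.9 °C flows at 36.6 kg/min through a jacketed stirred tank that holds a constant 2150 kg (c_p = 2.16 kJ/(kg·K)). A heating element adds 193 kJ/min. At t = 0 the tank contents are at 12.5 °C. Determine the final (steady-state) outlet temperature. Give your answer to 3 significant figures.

Unsteady energy balance on the tank contents: M c_p dT/dt = ṁ c_p (T_in − T) + 193.
At steady state dT/dt = 0 ⇒ T_ss = T_in + Q̇/(ṁ c_p) = 32.9 + 193/(36.6·2.16) = 35.341 °C.

35.3 °C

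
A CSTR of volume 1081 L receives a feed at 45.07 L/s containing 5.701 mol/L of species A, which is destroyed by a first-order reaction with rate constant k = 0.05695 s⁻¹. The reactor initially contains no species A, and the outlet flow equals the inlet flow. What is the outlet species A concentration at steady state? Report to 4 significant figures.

Accumulation = in − out − consumed: V dC/dt = Q C_in − Q C − k V C.
Steady state (dC/dt = 0): C_ss = Q C_in/(Q + kV) = C_in/(1 + kV/Q).
C_ss = 45.07·5.701/(45.07 + 0.05695·1081) = 256.944/106.633 = 2.40961 mol/L.

2.410 mol/L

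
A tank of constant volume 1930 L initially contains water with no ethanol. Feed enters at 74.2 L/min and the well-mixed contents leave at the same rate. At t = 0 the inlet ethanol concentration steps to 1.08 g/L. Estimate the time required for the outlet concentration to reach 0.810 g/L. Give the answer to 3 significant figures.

Species balance: V dC/dt = Q(C_in − C) ⇒ τ = V/Q = 26.011 min.
C(t) = C_in + (C₀ − C_in) e^(−t/τ). Set C = 0.810 and solve for t:
e^(−t/τ) = (C − C_in)/(C₀ − C_in) = (0.810 − 1.08)/(0 − 1.08) = 0.25000
t = −τ ln(…) = 26.011 × 1.3863 = 36.059 min.

36.1 min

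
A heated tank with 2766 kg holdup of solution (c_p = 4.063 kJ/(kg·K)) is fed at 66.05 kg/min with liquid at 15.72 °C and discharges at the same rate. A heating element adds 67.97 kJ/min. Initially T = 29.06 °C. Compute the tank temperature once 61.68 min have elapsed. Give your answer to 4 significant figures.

First-law balance (no shaft work): M c_p dT/dt = ṁ c_p (T_in − T) + 67.97.
τ = M/ṁ = 41.8774 min; T_ss = T_in + Q̇/(ṁ c_p) = 15.72 + 67.97/(66.05·4.063) = 15.9733 °C.
Solution: T(t) = T_ss + (T₀ − T_ss) e^(−t/τ).
T(61.68) = 15.9733 + (13.0867)·e^(−61.68/41.8774) = 15.9733 + (13.0867)·0.229266 = 18.9736 °C.

18.97 °C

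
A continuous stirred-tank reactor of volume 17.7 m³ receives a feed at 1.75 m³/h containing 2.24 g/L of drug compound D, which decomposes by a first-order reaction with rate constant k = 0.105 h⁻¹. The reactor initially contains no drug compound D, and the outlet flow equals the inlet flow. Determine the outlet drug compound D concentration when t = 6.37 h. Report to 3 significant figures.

V dC/dt = Q(C_in − C) − k V C.
dC/dt = (Q/V) C_in − (Q/V + k) C; effective rate a = Q/V + k = 0.098870 + 0.105 = 0.20387 h⁻¹.
C_ss = Q C_in/(Q + kV) = 1.0863 g/L; C(t) = C_ss + (C₀ − C_ss) e^(−a t).
C(6.37) = 1.0863 + (-1.0863)·e^(−0.20387·6.37) = 1.0863 + (-1.0863)·0.27290 = 0.78987 g/L.

0.790 g/L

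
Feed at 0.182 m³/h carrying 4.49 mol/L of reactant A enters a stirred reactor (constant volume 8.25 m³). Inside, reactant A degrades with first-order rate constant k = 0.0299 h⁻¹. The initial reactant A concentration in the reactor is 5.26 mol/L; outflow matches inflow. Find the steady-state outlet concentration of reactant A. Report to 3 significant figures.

1.91 mol/L

V dC/dt = Q(C_in − C) − k V C.
At steady state: 0 = Q C_in − (Q + kV) C_ss, so C_ss = Q C_in/(Q + kV).
C_ss = 0.182·4.49/(0.182 + 0.0299·8.25) = 0.81718/0.42868 = 1.9063 mol/L.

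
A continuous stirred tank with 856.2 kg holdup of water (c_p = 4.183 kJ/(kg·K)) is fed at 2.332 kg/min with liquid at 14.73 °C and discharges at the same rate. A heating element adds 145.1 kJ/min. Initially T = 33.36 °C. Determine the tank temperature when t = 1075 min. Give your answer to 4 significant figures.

M c_p dT/dt = ṁ c_p (T_in − T) + Q̇.
τ = M/ṁ = 367.153 min; T_ss = T_in + Q̇/(ṁ c_p) = 14.73 + 145.1/(2.332·4.183) = 29.6048 °C.
This is linear first-order; T(t) = T_ss + (T₀ − T_ss) e^(−t/τ).
T(1075) = 29.6048 + (3.75520)·e^(−1075/367.153) = 29.6048 + (3.75520)·0.0535073 = 29.8057 °C.

29.81 °C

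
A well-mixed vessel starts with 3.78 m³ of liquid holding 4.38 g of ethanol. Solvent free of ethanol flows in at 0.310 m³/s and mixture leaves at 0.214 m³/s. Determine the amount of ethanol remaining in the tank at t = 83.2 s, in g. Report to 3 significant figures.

Let m(t) be the amount of ethanol. Volume: V(t) = V₀ + (Q_in − Q_out) t = 3.78 + 0.096000 t; V(83.2) = 11.767 m³.
No ethanol enters, so dm/dt = −Q_out · (m/V).
Separate: dm/m = −Q_out dt/V(t) ⇒ ln(m/m₀) = −(Q_out/(Q_in−Q_out)) ln(V/V₀).
m = m₀ (V₀/V)^(Q_out/(Q_in−Q_out)) = 4.38 × (3.78/11.767)^(2.2292) = 0.34841 g.

0.348 g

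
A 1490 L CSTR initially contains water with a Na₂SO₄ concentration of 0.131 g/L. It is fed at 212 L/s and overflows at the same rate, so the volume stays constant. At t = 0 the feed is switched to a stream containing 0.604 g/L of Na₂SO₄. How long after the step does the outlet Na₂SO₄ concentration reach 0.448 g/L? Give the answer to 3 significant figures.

Mass balance on the solute (V constant): V dC/dt = Q(C_in − C), so τ = V/Q = 7.0283 s.
C(t) = C_in + (C₀ − C_in) e^(−t/τ). Set C = 0.448 and solve for t:
e^(−t/τ) = (C − C_in)/(C₀ − C_in) = (0.448 − 0.604)/(0.131 − 0.604) = 0.32981
t = −τ ln(…) = 7.0283 × 1.1092 = 7.7961 s.

7.80 s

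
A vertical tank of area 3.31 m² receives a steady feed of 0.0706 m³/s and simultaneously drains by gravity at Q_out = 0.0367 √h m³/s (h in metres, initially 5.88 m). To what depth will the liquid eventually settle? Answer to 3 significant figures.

3.70 m

A dh/dt = Q_in − 0.0367 √h. Steady state requires inflow = outflow:
Q_in = 0.0367 √h_ss ⇒ √h_ss = 0.0706/0.0367 = 1.9237.
h_ss = 1.9237² = 3.7006 m. (Since h₀ = 5.88 m > h_ss, the level will fall toward this value.)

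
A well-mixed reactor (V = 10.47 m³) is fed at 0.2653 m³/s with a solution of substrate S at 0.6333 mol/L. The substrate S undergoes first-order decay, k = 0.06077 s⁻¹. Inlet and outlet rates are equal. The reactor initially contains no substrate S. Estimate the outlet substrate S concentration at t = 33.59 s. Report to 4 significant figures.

0.1760 mol/L

V dC/dt = Q(C_in − C) − k V C.
This is linear with rate a = Q/V + k = 0.0861091 s⁻¹.
C_ss = Q C_in/(Q + kV) = 0.186359 mol/L; C(t) = C_ss + (C₀ − C_ss) e^(−a t).
C(33.59) = 0.186359 + (-0.186359)·e^(−0.0861091·33.59) = 0.186359 + (-0.186359)·0.0554428 = 0.176027 mol/L.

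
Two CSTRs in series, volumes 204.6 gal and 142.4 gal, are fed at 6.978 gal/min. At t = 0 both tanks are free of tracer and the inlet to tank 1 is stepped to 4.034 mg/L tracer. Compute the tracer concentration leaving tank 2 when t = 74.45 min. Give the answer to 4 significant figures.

3.227 mg/L

Each tank obeys Vᵢ dCᵢ/dt = Q(Cᵢ₋₁ − Cᵢ), so τᵢ = Vᵢ/Q.
τ₁ = 204.6/6.978 = 29.3207 min; τ₂ = 142.4/6.978 = 20.4070 min.
Tank 1: C₁ = C_in(1 − e^(−t/τ₁)). Tank 2 (τ₁ ≠ τ₂): C₂ = C_in[1 − (τ₁ e^(−t/τ₁) − τ₂ e^(−t/τ₂))/(τ₁ − τ₂)].
At t = 74.45: e^(−t/τ₁) = 0.0789327, e^(−t/τ₂) = 0.0260364.
C₂ = 4.034·[1 − (29.3207·0.0789327 − 20.4070·0.0260364)/(8.91373)] = 4.034·0.799967 = 3.22707 mg/L.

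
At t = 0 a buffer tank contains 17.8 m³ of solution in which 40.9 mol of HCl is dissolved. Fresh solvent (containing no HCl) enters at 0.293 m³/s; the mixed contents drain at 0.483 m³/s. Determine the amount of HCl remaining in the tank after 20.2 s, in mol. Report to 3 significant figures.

22.1 mol

Let m(t) be the amount of HCl. Volume: V(t) = V₀ + (Q_in − Q_out) t = 17.8 − 0.19000 t; V(20.2) = 13.962 m³.
Solute balance: dm/dt = 0 − Q_out C = −Q_out m/V(t).
Separate: dm/m = −Q_out dt/V(t) ⇒ ln(m/m₀) = −(Q_out/(Q_in−Q_out)) ln(V/V₀).
m = m₀ (V₀/V)^(Q_out/(Q_in−Q_out)) = 40.9 × (17.8/13.962)^(-2.5421) = 22.060 mol.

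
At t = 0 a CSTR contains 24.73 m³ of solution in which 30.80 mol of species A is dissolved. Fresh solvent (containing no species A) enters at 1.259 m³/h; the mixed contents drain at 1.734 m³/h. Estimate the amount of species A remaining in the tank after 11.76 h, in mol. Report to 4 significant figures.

12.10 mol

Total volume: dV/dt = Q_in − Q_out = -0.475000 m³/h, so V(t) = 24.73 − 0.475000 t and V(11.76) = 19.1440 m³.
Solute balance: dm/dt = 0 − Q_out C = −Q_out m/V(t).
Separate: dm/m = −Q_out dt/V(t) ⇒ ln(m/m₀) = −(Q_out/(Q_in−Q_out)) ln(V/V₀).
m = m₀ (V₀/V)^(Q_out/(Q_in−Q_out)) = 30.80 × (24.73/19.1440)^(-3.65053) = 12.0960 mol.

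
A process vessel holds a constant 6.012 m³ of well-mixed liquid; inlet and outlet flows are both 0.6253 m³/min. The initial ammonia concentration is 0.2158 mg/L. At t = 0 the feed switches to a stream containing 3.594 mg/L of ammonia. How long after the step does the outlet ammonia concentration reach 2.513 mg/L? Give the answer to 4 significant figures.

Species balance: V dC/dt = Q(C_in − C) ⇒ τ = V/Q = 9.61458 min.
C(t) = C_in + (C₀ − C_in) e^(−t/τ). Set C = 2.513 and solve for t:
e^(−t/τ) = (C − C_in)/(C₀ − C_in) = (2.513 − 3.594)/(0.2158 − 3.594) = 0.319993
t = −τ ln(…) = 9.61458 × 1.13946 = 10.9554 min.

10.96 min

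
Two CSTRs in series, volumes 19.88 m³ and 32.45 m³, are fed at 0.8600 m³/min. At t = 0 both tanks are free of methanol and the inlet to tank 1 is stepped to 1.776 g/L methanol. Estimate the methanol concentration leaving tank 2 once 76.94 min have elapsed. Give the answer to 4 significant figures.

Time constants: τᵢ = Vᵢ/Q for each well-mixed tank.
τ₁ = 19.88/0.8600 = 23.1163 min; τ₂ = 32.45/0.8600 = 37.7326 min.
Tank 1: C₁ = C_in(1 − e^(−t/τ₁)). Tank 2 (τ₁ ≠ τ₂): C₂ = C_in[1 − (τ₁ e^(−t/τ₁) − τ₂ e^(−t/τ₂))/(τ₁ − τ₂)].
At t = 76.94: e^(−t/τ₁) = 0.0358508, e^(−t/τ₂) = 0.130147.
C₂ = 1.776·[1 − (23.1163·0.0358508 − 37.7326·0.130147)/(-14.6163)] = 1.776·0.720718 = 1.28000 g/L.

1.280 g/L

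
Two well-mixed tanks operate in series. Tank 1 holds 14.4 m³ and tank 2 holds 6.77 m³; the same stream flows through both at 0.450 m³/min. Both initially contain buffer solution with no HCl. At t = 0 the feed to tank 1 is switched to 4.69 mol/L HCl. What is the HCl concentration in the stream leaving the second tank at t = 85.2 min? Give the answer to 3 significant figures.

Time constants: τᵢ = Vᵢ/Q for each well-mixed tank.
τ₁ = 14.4/0.450 = 32.000 min; τ₂ = 6.77/0.450 = 15.044 min.
Solving the cascade with C₁(0)=C₂(0)=0 gives C₂(t) = C_in[1 − (τ₁ e^(−t/τ₁) − τ₂ e^(−t/τ₂))/(τ₁ − τ₂)].
At t = 85.2: e^(−t/τ₁) = 0.069774, e^(−t/τ₂) = 0.0034713.
C₂ = 4.69·[1 − (32.000·0.069774 − 15.044·0.0034713)/(16.956)] = 4.69·0.87140 = 4.0869 mol/L.

4.09 mol/L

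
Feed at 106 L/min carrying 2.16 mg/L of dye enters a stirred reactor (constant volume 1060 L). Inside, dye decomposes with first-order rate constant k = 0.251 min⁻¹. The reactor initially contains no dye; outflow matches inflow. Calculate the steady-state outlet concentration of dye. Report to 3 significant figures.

V dC/dt = Q(C_in − C) − k V C.
At steady state: 0 = Q C_in − (Q + kV) C_ss, so C_ss = Q C_in/(Q + kV).
C_ss = 106·2.16/(106 + 0.251·1060) = 228.96/372.06 = 0.61538 mg/L.

0.615 mg/L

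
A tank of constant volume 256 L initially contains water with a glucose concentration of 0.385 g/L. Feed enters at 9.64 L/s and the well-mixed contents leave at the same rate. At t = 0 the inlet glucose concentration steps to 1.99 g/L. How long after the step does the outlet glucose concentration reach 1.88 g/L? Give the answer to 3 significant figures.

Accumulation = in − out for the solute gives V dC/dt = Q(C_in − C), so τ = V/Q = 26.556 s.
C(t) = C_in + (C₀ − C_in) e^(−t/τ). Set C = 1.88 and solve for t:
e^(−t/τ) = (C − C_in)/(C₀ − C_in) = (1.88 − 1.99)/(0.385 − 1.99) = 0.068536
t = −τ ln(…) = 26.556 × 2.6804 = 71.181 s.

71.2 s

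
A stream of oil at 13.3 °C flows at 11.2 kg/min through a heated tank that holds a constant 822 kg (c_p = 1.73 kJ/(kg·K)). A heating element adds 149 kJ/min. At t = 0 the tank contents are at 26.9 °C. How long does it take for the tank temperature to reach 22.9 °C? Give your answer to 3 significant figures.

82.9 min

M c_p dT/dt = ṁ c_p (T_in − T) + Q̇.
τ = M/ṁ = 73.393 min; T_ss = T_in + Q̇/(ṁ c_p) = 20.990 °C.
T(t) = T_ss + (T₀ − T_ss) e^(−t/τ). Set T = 22.9:
e^(−t/τ) = (22.9 − 20.990)/(26.9 − 20.990) = 0.32319
t = −73.393 · ln(0.32319) = 82.898 min.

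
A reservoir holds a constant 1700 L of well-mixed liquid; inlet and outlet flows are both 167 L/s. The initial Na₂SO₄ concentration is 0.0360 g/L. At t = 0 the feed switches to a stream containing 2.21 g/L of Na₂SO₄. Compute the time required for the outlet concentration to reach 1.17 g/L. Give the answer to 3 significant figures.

Transient balance on the dissolved component: V dC/dt = Q(C_in − C), so τ = V/Q = 10.180 s.
C(t) = C_in + (C₀ − C_in) e^(−t/τ). Set C = 1.17 and solve for t:
e^(−t/τ) = (C − C_in)/(C₀ − C_in) = (1.17 − 2.21)/(0.0360 − 2.21) = 0.47838
t = −τ ln(…) = 10.180 × 0.73735 = 7.5059 s.

7.51 s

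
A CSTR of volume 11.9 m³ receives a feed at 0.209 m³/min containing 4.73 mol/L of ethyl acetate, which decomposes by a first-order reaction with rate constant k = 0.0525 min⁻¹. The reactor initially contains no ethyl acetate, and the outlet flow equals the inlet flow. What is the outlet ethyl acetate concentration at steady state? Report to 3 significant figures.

Species balance: V dC/dt = Q C_in − Q C − k V C.
Steady state (dC/dt = 0): C_ss = Q C_in/(Q + kV) = C_in/(1 + kV/Q).
C_ss = 0.209·4.73/(0.209 + 0.0525·11.9) = 0.98857/0.83375 = 1.1857 mol/L.

1.19 mol/L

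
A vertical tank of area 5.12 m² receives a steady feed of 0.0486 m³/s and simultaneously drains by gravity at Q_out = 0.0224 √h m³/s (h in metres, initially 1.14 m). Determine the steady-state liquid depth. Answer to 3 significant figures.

4.71 m

Accumulation of liquid (constant cross-section A): A dh/dt = Q_in − 0.0224 √h. At steady state dh/dt = 0:
Q_in = 0.0224 √h_ss ⇒ √h_ss = 0.0486/0.0224 = 2.1696.
h_ss = 2.1696² = 4.7074 m. (Since h₀ = 1.14 m < h_ss, the level will rise toward this value.)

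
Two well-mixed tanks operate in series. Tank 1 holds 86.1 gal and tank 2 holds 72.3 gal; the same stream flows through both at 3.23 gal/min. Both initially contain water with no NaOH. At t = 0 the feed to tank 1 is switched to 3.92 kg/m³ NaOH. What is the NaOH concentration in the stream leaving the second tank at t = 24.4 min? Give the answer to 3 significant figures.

1.03 kg/m³

Species balance on tank i: dCᵢ/dt = (Cᵢ₋₁ − Cᵢ)/τᵢ with τᵢ = Vᵢ/Q.
τ₁ = 86.1/3.23 = 26.656 min; τ₂ = 72.3/3.23 = 22.384 min.
Solving the cascade with C₁(0)=C₂(0)=0 gives C₂(t) = C_in[1 − (τ₁ e^(−t/τ₁) − τ₂ e^(−t/τ₂))/(τ₁ − τ₂)].
At t = 24.4: e^(−t/τ₁) = 0.40037, e^(−t/τ₂) = 0.33619.
C₂ = 3.92·[1 − (26.656·0.40037 − 22.384·0.33619)/(4.2724)] = 3.92·0.26337 = 1.0324 kg/m³.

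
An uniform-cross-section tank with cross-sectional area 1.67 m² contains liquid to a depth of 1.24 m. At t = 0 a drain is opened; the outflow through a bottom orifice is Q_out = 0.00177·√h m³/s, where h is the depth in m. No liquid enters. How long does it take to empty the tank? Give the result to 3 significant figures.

With no inflow, A dh/dt = −0.00177 √h.
Separate and integrate: 2(√h − √h₀) = −(0.00177/A) t.
Tank is empty when √h = 0: t_empty = 2A√h₀/0.00177.
t_empty = 2·1.67·√1.24/0.00177 = 3.3400·1.1136/0.00177 = 2101.3 s.

2100 s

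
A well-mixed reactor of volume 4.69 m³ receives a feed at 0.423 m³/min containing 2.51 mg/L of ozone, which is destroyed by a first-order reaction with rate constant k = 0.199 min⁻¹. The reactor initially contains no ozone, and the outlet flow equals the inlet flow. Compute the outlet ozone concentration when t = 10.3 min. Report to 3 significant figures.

0.743 mg/L

Species balance: V dC/dt = Q C_in − Q C − k V C.
dC/dt = (Q/V) C_in − (Q/V + k) C; effective rate a = Q/V + k = 0.090192 + 0.199 = 0.28919 min⁻¹.
C_ss = Q C_in/(Q + kV) = 0.78281 mg/L; C(t) = C_ss + (C₀ − C_ss) e^(−a t).
C(10.3) = 0.78281 + (-0.78281)·e^(−0.28919·10.3) = 0.78281 + (-0.78281)·0.050860 = 0.74299 mg/L.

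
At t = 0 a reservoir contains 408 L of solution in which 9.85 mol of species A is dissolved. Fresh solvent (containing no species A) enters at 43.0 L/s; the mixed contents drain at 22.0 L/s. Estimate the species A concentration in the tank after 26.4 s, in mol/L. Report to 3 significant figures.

Let m(t) be the amount of species A. Volume: V(t) = V₀ + (Q_in − Q_out) t = 408 + 21.000 t; V(26.4) = 962.40 L.
No species A enters, so dm/dt = −Q_out · (m/V).
Separate: dm/m = −Q_out dt/V(t) ⇒ ln(m/m₀) = −(Q_out/(Q_in−Q_out)) ln(V/V₀).
m = m₀ (V₀/V)^(Q_out/(Q_in−Q_out)) = 9.85 × (408/962.40)^(1.0476) = 4.0086 mol.
C = m/V = 4.0086/962.40 = 0.0041652 mol/L.

0.00417 mol/L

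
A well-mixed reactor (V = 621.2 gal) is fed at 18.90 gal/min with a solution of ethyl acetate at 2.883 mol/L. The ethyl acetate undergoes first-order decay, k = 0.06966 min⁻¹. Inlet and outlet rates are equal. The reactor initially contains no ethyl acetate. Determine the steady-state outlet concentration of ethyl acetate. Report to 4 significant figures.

0.8764 mol/L

Accumulation = in − out − consumed: V dC/dt = Q C_in − Q C − k V C.
Steady state (dC/dt = 0): C_ss = Q C_in/(Q + kV) = C_in/(1 + kV/Q).
C_ss = 18.90·2.883/(18.90 + 0.06966·621.2) = 54.4887/62.1728 = 0.876407 mol/L.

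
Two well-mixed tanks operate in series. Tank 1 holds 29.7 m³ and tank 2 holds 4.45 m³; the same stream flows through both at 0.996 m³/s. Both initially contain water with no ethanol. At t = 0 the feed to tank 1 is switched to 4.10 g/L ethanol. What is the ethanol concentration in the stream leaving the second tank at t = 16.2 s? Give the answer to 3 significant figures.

Time constants: τᵢ = Vᵢ/Q for each well-mixed tank.
τ₁ = 29.7/0.996 = 29.819 s; τ₂ = 4.45/0.996 = 4.4679 s.
Tank 1: C₁ = C_in(1 − e^(−t/τ₁)). Tank 2 (τ₁ ≠ τ₂): C₂ = C_in[1 − (τ₁ e^(−t/τ₁) − τ₂ e^(−t/τ₂))/(τ₁ − τ₂)].
At t = 16.2: e^(−t/τ₁) = 0.58084, e^(−t/τ₂) = 0.026625.
C₂ = 4.10·[1 − (29.819·0.58084 − 4.4679·0.026625)/(25.351)] = 4.10·0.32148 = 1.3181 g/L.

1.32 g/L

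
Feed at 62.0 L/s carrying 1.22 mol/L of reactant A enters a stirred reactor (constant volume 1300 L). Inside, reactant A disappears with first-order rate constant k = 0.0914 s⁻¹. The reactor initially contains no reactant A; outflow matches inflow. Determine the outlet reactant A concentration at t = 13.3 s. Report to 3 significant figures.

V dC/dt = Q(C_in − C) − k V C.
This is linear with rate a = Q/V + k = 0.13909 s⁻¹.
C_ss = Q C_in/(Q + kV) = 0.41832 mol/L; C(t) = C_ss + (C₀ − C_ss) e^(−a t).
C(13.3) = 0.41832 + (-0.41832)·e^(−0.13909·13.3) = 0.41832 + (-0.41832)·0.15725 = 0.35254 mol/L.

0.353 mol/L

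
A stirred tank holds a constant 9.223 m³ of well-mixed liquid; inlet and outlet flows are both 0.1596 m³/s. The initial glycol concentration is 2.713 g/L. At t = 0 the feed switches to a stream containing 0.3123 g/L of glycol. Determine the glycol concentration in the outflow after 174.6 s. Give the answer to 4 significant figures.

0.4293 g/L

Transient balance on the dissolved component: V dC/dt = Q(C_in − C).
So dC/dt = (C_in − C)/τ with τ = V/Q = 9.223/0.1596 = 57.7882 s.
This is linear first-order; C(t) = C_in + (C₀ − C_in) e^(−t/τ).
C(174.6) = 0.3123 + (2.713 − 0.3123)·e^(−174.6/57.7882) = 0.3123 + (2.40070)·0.0487341 = 0.429296 g/L.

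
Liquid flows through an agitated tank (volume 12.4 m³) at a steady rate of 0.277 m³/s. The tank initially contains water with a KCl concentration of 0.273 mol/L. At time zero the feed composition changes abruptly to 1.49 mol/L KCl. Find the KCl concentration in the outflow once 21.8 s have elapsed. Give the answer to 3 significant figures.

0.742 mol/L

Accumulation = in − out for the solute gives V dC/dt = Q(C_in − C).
Time constant τ = V/Q = 12.4/0.277 = 44.765 s.
C approaches C_in exponentially: C(t) = C_in + (C₀ − C_in) e^(−t/τ).
C(21.8) = 1.49 + (0.273 − 1.49)·e^(−21.8/44.765) = 1.49 + (-1.2170)·0.61448 = 0.74218 mol/L.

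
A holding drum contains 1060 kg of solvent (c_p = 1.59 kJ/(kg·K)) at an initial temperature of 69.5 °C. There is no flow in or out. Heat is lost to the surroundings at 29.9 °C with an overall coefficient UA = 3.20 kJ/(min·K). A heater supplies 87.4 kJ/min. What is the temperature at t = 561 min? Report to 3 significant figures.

Heat balance on the well-mixed liquid: M c_p dT/dt = −UA(T − T_amb) + Q̇.
dT/dt = (T_ss − T)/τ with T_ss = T_amb + Q̇/UA = 29.9 + 87.4/3.20 = 57.212 °C, τ = M c_p/UA = 1060·1.59/3.20 = 526.69 min.
This is linear first-order; T(t) = T_ss + (T₀ − T_ss) e^(−t/τ).
T(561) = 57.212 + (12.288)·0.34468 = 61.448 °C.

61.4 °C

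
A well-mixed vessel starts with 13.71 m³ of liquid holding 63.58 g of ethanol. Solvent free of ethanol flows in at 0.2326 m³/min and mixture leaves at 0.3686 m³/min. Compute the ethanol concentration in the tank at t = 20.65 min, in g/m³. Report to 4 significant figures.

Total volume: dV/dt = Q_in − Q_out = -0.136000 m³/min, so V(t) = 13.71 − 0.136000 t and V(20.65) = 10.9016 m³.
Solute balance: dm/dt = 0 − Q_out C = −Q_out m/V(t).
dm/m = −Q_out dt/(V₀ − 0.136000 t); integrating gives ln(m/m₀) = −(Q_out/(Q_in−Q_out)) ln(V/V₀).
m = m₀ (V₀/V)^(Q_out/(Q_in−Q_out)) = 63.58 × (13.71/10.9016)^(-2.71029) = 34.1600 g.
C = m/V = 34.1600/10.9016 = 3.13349 g/m³.

3.133 g/m³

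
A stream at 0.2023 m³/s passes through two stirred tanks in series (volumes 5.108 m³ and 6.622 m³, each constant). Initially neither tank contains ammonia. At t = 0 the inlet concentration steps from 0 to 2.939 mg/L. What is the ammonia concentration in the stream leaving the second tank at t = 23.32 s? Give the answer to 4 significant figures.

0.5718 mg/L

Species balance on tank i: dCᵢ/dt = (Cᵢ₋₁ − Cᵢ)/τᵢ with τᵢ = Vᵢ/Q.
τ₁ = 5.108/0.2023 = 25.2496 s; τ₂ = 6.622/0.2023 = 32.7336 s.
Solving the cascade with C₁(0)=C₂(0)=0 gives C₂(t) = C_in[1 − (τ₁ e^(−t/τ₁) − τ₂ e^(−t/τ₂))/(τ₁ − τ₂)].
At t = 23.32: e^(−t/τ₁) = 0.397096, e^(−t/τ₂) = 0.490457.
C₂ = 2.939·[1 − (25.2496·0.397096 − 32.7336·0.490457)/(-7.48393)] = 2.939·0.194559 = 0.571808 mg/L.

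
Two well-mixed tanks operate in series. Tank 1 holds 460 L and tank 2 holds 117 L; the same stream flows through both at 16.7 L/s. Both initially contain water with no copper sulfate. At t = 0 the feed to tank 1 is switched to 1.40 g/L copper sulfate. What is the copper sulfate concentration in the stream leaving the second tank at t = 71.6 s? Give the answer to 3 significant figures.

1.26 g/L

Each tank obeys Vᵢ dCᵢ/dt = Q(Cᵢ₋₁ − Cᵢ), so τᵢ = Vᵢ/Q.
τ₁ = 460/16.7 = 27.545 s; τ₂ = 117/16.7 = 7.0060 s.
Solving the cascade with C₁(0)=C₂(0)=0 gives C₂(t) = C_in[1 − (τ₁ e^(−t/τ₁) − τ₂ e^(−t/τ₂))/(τ₁ − τ₂)].
At t = 71.6: e^(−t/τ₁) = 0.074319, e^(−t/τ₂) = 3.6441e-05.
C₂ = 1.40·[1 − (27.545·0.074319 − 7.0060·3.6441e-05)/(20.539)] = 1.40·0.90034 = 1.2605 g/L.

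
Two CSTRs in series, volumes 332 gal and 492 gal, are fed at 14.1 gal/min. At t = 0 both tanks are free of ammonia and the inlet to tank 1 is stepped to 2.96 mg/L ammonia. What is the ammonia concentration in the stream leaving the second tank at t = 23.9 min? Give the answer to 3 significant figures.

Each tank obeys Vᵢ dCᵢ/dt = Q(Cᵢ₋₁ − Cᵢ), so τᵢ = Vᵢ/Q.
τ₁ = 332/14.1 = 23.546 min; τ₂ = 492/14.1 = 34.894 min.
Tank 1: C₁ = C_in(1 − e^(−t/τ₁)). Tank 2 (τ₁ ≠ τ₂): C₂ = C_in[1 − (τ₁ e^(−t/τ₁) − τ₂ e^(−t/τ₂))/(τ₁ − τ₂)].
At t = 23.9: e^(−t/τ₁) = 0.36239, e^(−t/τ₂) = 0.50412.
C₂ = 2.96·[1 − (23.546·0.36239 − 34.894·0.50412)/(-11.348)] = 2.96·0.20179 = 0.59730 mg/L.

0.597 mg/L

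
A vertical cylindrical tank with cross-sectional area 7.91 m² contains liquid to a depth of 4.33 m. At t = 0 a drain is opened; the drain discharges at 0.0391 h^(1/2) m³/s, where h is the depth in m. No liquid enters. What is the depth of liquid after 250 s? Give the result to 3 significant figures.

2.14 m

A dh/dt = −Q_out = −0.0391 √h.
∫ h^(−1/2) dh = −(0.0391/A) ∫ dt, giving 2√h = 2√h₀ − (0.0391/A) t.
√h = √4.33 − 0.0391·250/(2·7.91) = 2.0809 − 0.61789 = 1.4630.
h = 1.4630² = 2.1403 m.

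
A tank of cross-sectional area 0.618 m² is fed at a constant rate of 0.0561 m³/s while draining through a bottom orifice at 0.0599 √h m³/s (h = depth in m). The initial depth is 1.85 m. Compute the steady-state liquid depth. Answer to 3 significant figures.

0.877 m

A dh/dt = Q_in − 0.0599 √h. Steady state requires inflow = outflow:
Q_in = 0.0599 √h_ss ⇒ √h_ss = 0.0561/0.0599 = 0.93656.
h_ss = 0.93656² = 0.87715 m. (Since h₀ = 1.85 m > h_ss, the level will fall toward this value.)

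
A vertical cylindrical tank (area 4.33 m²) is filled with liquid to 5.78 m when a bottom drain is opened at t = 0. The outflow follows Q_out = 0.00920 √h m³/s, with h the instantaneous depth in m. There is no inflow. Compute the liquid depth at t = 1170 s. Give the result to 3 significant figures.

1.35 m

With no inflow, A dh/dt = −0.00920 √h.
∫ h^(−1/2) dh = −(0.00920/A) ∫ dt, giving 2√h = 2√h₀ − (0.00920/A) t.
√h = √5.78 − 0.00920·1170/(2·4.33) = 2.4042 − 1.2430 = 1.1612.
h = 1.1612² = 1.3484 m.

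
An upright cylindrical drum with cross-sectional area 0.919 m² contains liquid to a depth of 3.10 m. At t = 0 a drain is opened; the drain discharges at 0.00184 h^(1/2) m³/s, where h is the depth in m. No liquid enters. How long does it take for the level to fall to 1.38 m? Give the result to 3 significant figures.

585 s

A dh/dt = −Q_out = −0.00184 √h.
This is separable: 2 d(√h)/dt = −0.00184/A, so √h = √h₀ − (0.00184/(2A)) t.
t = 2A(√h₀ − √h)/0.00184 = 2·0.919·(√3.10 − √1.38)/0.00184
  = 1.8380 × (1.7607 − 1.1747) / 0.00184 = 585.31 s.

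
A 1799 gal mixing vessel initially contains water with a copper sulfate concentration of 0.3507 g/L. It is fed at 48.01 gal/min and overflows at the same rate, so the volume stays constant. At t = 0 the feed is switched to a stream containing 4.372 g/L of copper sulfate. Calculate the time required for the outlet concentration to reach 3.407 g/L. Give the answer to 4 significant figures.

53.48 min

Species balance: V dC/dt = Q(C_in − C) ⇒ τ = V/Q = 37.4714 min.
C(t) = C_in + (C₀ − C_in) e^(−t/τ). Set C = 3.407 and solve for t:
e^(−t/τ) = (C − C_in)/(C₀ − C_in) = (3.407 − 4.372)/(0.3507 − 4.372) = 0.239972
t = −τ ln(…) = 37.4714 × 1.42723 = 53.4803 min.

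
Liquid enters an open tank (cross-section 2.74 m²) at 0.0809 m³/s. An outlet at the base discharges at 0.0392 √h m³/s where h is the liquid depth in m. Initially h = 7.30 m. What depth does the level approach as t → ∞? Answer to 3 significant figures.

A dh/dt = Q_in − 0.0392 √h. Steady state requires inflow = outflow:
Q_in = 0.0392 √h_ss ⇒ √h_ss = 0.0809/0.0392 = 2.0638.
h_ss = 2.0638² = 4.2592 m. (Since h₀ = 7.30 m > h_ss, the level will fall toward this value.)

4.26 m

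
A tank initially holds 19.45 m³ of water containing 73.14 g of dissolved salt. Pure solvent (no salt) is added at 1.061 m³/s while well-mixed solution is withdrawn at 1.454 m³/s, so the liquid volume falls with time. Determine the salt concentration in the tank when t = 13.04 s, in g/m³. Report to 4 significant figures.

1.647 g/m³

Let m(t) be the amount of salt. Volume: V(t) = V₀ + (Q_in − Q_out) t = 19.45 − 0.393000 t; V(13.04) = 14.3253 m³.
No salt enters, so dm/dt = −Q_out · (m/V).
dm/m = −Q_out dt/(V₀ − 0.393000 t); integrating gives ln(m/m₀) = −(Q_out/(Q_in−Q_out)) ln(V/V₀).
m = m₀ (V₀/V)^(Q_out/(Q_in−Q_out)) = 73.14 × (19.45/14.3253)^(-3.69975) = 23.5922 g.
C = m/V = 23.5922/14.3253 = 1.64689 g/m³.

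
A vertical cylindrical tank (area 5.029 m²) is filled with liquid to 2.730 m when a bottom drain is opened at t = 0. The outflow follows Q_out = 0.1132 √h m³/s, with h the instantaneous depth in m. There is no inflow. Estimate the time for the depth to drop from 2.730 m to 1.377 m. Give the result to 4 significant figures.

A dh/dt = −Q_out = −0.1132 √h.
∫ h^(−1/2) dh = −(0.1132/A) ∫ dt, giving 2√h = 2√h₀ − (0.1132/A) t.
t = 2A(√h₀ − √h)/0.1132 = 2·5.029·(√2.730 − √1.377)/0.1132
  = 10.0580 × (1.65227 − 1.17346) / 0.1132 = 42.5435 s.

42.54 s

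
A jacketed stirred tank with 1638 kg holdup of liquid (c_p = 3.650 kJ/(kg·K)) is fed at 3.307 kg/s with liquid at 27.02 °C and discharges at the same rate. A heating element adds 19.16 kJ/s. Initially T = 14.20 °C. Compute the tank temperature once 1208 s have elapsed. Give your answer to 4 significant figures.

M c_p dT/dt = ṁ c_p (T_in − T) + Q̇.
τ = M/ṁ = 495.313 s; T_ss = T_in + Q̇/(ṁ c_p) = 27.02 + 19.16/(3.307·3.650) = 28.6073 °C.
This is linear first-order; T(t) = T_ss + (T₀ − T_ss) e^(−t/τ).
T(1208) = 28.6073 + (-14.4073)·e^(−1208/495.313) = 28.6073 + (-14.4073)·0.0872601 = 27.3501 °C.

27.35 °C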